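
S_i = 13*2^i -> [13, 26, 52, 104, 208]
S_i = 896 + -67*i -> [896, 829, 762, 695, 628]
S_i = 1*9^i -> [1, 9, 81, 729, 6561]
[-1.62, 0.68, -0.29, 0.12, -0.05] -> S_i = -1.62*(-0.42)^i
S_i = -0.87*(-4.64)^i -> [-0.87, 4.04, -18.73, 86.91, -403.27]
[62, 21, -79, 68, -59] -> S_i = Random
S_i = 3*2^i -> [3, 6, 12, 24, 48]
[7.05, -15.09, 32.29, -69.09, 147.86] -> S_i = 7.05*(-2.14)^i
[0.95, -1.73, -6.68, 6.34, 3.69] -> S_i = Random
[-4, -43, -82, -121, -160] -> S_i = -4 + -39*i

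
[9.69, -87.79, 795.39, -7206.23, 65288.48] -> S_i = 9.69*(-9.06)^i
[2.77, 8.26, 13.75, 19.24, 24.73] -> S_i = 2.77 + 5.49*i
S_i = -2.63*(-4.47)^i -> [-2.63, 11.76, -52.55, 234.9, -1049.99]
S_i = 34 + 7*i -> [34, 41, 48, 55, 62]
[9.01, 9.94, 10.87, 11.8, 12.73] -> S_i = 9.01 + 0.93*i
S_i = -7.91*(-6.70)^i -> [-7.91, 53.0, -355.08, 2379.04, -15939.54]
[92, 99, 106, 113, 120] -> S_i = 92 + 7*i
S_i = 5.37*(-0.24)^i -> [5.37, -1.29, 0.31, -0.07, 0.02]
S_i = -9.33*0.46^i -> [-9.33, -4.29, -1.97, -0.91, -0.42]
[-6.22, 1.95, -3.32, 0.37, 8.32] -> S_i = Random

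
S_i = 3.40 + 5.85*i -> [3.4, 9.25, 15.1, 20.95, 26.8]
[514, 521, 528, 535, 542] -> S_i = 514 + 7*i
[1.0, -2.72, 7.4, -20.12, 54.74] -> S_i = 1.00*(-2.72)^i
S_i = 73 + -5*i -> [73, 68, 63, 58, 53]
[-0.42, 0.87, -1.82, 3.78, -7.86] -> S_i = -0.42*(-2.08)^i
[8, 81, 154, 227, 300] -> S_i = 8 + 73*i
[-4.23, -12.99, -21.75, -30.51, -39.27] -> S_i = -4.23 + -8.76*i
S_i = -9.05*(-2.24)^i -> [-9.05, 20.27, -45.41, 101.72, -227.85]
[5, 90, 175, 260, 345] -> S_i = 5 + 85*i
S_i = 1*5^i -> [1, 5, 25, 125, 625]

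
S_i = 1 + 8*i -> [1, 9, 17, 25, 33]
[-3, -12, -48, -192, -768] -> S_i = -3*4^i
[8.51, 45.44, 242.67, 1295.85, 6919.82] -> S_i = 8.51*5.34^i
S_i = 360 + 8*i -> [360, 368, 376, 384, 392]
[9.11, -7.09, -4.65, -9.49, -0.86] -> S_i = Random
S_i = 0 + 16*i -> [0, 16, 32, 48, 64]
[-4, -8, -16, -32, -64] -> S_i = -4*2^i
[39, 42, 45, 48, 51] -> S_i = 39 + 3*i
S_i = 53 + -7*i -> [53, 46, 39, 32, 25]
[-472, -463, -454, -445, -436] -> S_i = -472 + 9*i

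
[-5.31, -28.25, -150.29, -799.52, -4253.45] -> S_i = -5.31*5.32^i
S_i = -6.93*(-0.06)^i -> [-6.93, 0.42, -0.02, 0.0, -0.0]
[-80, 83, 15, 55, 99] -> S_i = Random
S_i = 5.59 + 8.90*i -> [5.59, 14.49, 23.39, 32.29, 41.19]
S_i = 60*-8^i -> [60, -480, 3840, -30720, 245760]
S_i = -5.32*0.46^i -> [-5.32, -2.45, -1.13, -0.52, -0.24]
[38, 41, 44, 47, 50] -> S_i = 38 + 3*i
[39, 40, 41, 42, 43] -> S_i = 39 + 1*i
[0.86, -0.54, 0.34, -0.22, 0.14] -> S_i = 0.86*(-0.63)^i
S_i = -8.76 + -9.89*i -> [-8.76, -18.65, -28.54, -38.43, -48.32]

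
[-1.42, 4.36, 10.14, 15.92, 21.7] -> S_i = -1.42 + 5.78*i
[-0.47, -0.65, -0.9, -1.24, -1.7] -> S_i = -0.47*1.38^i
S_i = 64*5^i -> [64, 320, 1600, 8000, 40000]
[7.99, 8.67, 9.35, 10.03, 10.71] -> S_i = 7.99 + 0.68*i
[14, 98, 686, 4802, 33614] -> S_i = 14*7^i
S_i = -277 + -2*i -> [-277, -279, -281, -283, -285]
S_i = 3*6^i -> [3, 18, 108, 648, 3888]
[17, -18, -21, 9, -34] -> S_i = Random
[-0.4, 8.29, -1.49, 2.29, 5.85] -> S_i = Random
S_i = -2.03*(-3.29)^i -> [-2.03, 6.68, -21.97, 72.29, -237.84]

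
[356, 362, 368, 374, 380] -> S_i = 356 + 6*i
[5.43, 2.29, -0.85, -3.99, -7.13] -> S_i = 5.43 + -3.14*i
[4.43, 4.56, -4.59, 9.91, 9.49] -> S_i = Random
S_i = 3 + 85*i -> [3, 88, 173, 258, 343]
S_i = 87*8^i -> [87, 696, 5568, 44544, 356352]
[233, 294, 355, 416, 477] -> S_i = 233 + 61*i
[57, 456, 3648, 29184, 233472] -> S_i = 57*8^i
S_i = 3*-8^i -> [3, -24, 192, -1536, 12288]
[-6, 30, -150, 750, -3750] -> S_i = -6*-5^i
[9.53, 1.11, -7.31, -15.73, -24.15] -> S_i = 9.53 + -8.42*i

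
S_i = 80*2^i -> [80, 160, 320, 640, 1280]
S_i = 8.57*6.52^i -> [8.57, 55.88, 364.31, 2375.33, 15487.14]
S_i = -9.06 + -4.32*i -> [-9.06, -13.38, -17.7, -22.02, -26.34]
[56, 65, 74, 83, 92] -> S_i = 56 + 9*i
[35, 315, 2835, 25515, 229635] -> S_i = 35*9^i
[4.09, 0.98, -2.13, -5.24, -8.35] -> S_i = 4.09 + -3.11*i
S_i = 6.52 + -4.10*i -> [6.52, 2.42, -1.68, -5.78, -9.88]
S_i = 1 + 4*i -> [1, 5, 9, 13, 17]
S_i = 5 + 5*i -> [5, 10, 15, 20, 25]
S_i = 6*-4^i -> [6, -24, 96, -384, 1536]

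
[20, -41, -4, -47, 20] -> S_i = Random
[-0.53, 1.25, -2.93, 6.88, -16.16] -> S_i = -0.53*(-2.35)^i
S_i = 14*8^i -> [14, 112, 896, 7168, 57344]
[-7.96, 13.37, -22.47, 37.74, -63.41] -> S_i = -7.96*(-1.68)^i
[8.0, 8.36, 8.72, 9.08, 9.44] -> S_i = 8.00 + 0.36*i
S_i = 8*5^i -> [8, 40, 200, 1000, 5000]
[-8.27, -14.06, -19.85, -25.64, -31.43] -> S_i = -8.27 + -5.79*i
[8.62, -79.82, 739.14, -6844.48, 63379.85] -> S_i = 8.62*(-9.26)^i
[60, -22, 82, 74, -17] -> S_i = Random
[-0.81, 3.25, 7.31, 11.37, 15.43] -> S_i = -0.81 + 4.06*i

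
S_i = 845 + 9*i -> [845, 854, 863, 872, 881]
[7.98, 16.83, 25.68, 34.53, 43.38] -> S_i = 7.98 + 8.85*i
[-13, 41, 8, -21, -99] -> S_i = Random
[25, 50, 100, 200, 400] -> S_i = 25*2^i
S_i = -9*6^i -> [-9, -54, -324, -1944, -11664]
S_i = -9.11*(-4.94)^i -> [-9.11, 45.0, -222.32, 1098.24, -5425.33]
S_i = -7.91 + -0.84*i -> [-7.91, -8.75, -9.59, -10.43, -11.27]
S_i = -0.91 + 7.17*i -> [-0.91, 6.26, 13.43, 20.6, 27.77]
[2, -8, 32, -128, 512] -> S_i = 2*-4^i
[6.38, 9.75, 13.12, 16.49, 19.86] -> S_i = 6.38 + 3.37*i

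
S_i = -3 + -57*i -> [-3, -60, -117, -174, -231]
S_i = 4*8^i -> [4, 32, 256, 2048, 16384]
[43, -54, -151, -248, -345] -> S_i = 43 + -97*i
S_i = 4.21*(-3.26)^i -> [4.21, -13.72, 44.74, -145.86, 475.5]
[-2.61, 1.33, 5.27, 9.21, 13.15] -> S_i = -2.61 + 3.94*i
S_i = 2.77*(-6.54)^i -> [2.77, -18.12, 118.48, -774.84, 5067.47]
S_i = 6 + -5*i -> [6, 1, -4, -9, -14]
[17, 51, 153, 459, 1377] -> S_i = 17*3^i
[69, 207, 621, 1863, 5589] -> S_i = 69*3^i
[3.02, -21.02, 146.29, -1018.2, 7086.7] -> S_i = 3.02*(-6.96)^i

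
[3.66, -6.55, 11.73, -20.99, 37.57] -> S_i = 3.66*(-1.79)^i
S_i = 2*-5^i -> [2, -10, 50, -250, 1250]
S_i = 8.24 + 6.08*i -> [8.24, 14.32, 20.4, 26.48, 32.56]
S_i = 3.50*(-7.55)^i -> [3.5, -26.42, 199.51, -1506.29, 11372.5]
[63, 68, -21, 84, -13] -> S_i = Random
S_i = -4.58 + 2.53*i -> [-4.58, -2.05, 0.48, 3.01, 5.54]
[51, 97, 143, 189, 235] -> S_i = 51 + 46*i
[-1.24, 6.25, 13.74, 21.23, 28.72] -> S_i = -1.24 + 7.49*i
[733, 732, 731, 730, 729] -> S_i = 733 + -1*i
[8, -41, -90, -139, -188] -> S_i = 8 + -49*i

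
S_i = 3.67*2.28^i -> [3.67, 8.37, 19.08, 43.5, 99.18]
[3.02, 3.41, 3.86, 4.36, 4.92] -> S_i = 3.02*1.13^i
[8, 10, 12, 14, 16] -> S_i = 8 + 2*i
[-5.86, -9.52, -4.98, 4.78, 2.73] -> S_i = Random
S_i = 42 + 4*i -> [42, 46, 50, 54, 58]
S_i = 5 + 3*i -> [5, 8, 11, 14, 17]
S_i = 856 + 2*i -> [856, 858, 860, 862, 864]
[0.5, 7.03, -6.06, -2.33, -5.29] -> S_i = Random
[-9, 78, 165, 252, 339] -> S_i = -9 + 87*i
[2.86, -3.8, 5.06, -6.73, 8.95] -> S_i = 2.86*(-1.33)^i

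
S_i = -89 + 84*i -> [-89, -5, 79, 163, 247]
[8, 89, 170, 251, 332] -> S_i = 8 + 81*i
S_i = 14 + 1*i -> [14, 15, 16, 17, 18]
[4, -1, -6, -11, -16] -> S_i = 4 + -5*i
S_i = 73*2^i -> [73, 146, 292, 584, 1168]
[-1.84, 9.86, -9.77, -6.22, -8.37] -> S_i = Random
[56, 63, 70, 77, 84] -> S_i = 56 + 7*i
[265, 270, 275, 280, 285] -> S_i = 265 + 5*i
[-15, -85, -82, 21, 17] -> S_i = Random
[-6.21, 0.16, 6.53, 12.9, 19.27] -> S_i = -6.21 + 6.37*i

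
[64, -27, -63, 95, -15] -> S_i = Random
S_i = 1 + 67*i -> [1, 68, 135, 202, 269]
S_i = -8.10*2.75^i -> [-8.1, -22.28, -61.26, -168.45, -463.25]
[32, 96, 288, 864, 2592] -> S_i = 32*3^i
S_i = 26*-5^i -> [26, -130, 650, -3250, 16250]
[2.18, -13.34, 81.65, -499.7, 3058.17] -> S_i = 2.18*(-6.12)^i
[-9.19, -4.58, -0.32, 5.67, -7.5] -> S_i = Random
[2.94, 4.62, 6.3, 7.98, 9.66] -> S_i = 2.94 + 1.68*i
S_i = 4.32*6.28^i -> [4.32, 27.13, 170.37, 1069.95, 6719.27]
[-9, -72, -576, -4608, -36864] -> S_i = -9*8^i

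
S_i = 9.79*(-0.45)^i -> [9.79, -4.41, 1.98, -0.89, 0.4]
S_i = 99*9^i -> [99, 891, 8019, 72171, 649539]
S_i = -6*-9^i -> [-6, 54, -486, 4374, -39366]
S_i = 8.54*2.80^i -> [8.54, 23.91, 66.95, 187.47, 524.92]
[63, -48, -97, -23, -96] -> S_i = Random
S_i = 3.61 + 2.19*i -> [3.61, 5.8, 7.99, 10.18, 12.37]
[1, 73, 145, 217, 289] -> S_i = 1 + 72*i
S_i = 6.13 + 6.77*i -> [6.13, 12.9, 19.67, 26.44, 33.21]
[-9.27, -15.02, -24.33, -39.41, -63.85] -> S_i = -9.27*1.62^i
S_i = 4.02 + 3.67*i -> [4.02, 7.69, 11.36, 15.03, 18.7]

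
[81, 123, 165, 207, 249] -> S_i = 81 + 42*i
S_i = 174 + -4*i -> [174, 170, 166, 162, 158]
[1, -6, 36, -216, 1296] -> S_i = 1*-6^i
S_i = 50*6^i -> [50, 300, 1800, 10800, 64800]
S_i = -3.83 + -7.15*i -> [-3.83, -10.98, -18.13, -25.28, -32.43]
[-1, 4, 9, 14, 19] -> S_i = -1 + 5*i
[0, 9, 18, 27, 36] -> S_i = 0 + 9*i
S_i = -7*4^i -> [-7, -28, -112, -448, -1792]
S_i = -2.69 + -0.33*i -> [-2.69, -3.02, -3.35, -3.68, -4.01]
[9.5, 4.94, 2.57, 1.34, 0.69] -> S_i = 9.50*0.52^i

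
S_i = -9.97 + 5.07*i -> [-9.97, -4.9, 0.17, 5.24, 10.31]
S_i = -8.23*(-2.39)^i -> [-8.23, 19.67, -47.01, 112.36, -268.53]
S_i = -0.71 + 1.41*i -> [-0.71, 0.7, 2.11, 3.52, 4.93]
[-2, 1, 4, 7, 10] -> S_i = -2 + 3*i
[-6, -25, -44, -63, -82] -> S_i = -6 + -19*i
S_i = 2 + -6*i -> [2, -4, -10, -16, -22]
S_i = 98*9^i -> [98, 882, 7938, 71442, 642978]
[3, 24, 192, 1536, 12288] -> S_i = 3*8^i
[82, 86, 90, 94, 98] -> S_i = 82 + 4*i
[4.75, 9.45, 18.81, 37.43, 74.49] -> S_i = 4.75*1.99^i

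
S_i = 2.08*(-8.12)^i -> [2.08, -16.89, 137.14, -1113.61, 9042.48]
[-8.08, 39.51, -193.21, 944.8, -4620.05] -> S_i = -8.08*(-4.89)^i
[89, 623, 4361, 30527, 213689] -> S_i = 89*7^i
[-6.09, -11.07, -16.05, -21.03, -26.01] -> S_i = -6.09 + -4.98*i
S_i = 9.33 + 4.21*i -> [9.33, 13.54, 17.75, 21.96, 26.17]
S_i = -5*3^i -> [-5, -15, -45, -135, -405]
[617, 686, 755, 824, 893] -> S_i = 617 + 69*i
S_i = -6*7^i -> [-6, -42, -294, -2058, -14406]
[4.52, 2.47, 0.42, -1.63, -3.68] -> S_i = 4.52 + -2.05*i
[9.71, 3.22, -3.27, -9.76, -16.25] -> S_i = 9.71 + -6.49*i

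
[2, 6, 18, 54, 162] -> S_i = 2*3^i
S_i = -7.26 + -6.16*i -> [-7.26, -13.42, -19.58, -25.74, -31.9]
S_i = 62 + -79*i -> [62, -17, -96, -175, -254]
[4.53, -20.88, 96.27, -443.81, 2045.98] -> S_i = 4.53*(-4.61)^i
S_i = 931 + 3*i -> [931, 934, 937, 940, 943]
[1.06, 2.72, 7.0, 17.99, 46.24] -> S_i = 1.06*2.57^i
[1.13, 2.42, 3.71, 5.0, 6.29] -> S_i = 1.13 + 1.29*i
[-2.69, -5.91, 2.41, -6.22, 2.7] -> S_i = Random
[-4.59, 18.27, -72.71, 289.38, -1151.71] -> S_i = -4.59*(-3.98)^i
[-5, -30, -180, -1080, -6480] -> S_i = -5*6^i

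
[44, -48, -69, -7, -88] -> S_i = Random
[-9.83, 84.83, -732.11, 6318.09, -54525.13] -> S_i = -9.83*(-8.63)^i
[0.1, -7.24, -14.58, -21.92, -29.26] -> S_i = 0.10 + -7.34*i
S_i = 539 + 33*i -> [539, 572, 605, 638, 671]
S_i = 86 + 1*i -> [86, 87, 88, 89, 90]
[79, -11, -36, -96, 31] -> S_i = Random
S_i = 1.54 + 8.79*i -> [1.54, 10.33, 19.12, 27.91, 36.7]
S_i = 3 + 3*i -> [3, 6, 9, 12, 15]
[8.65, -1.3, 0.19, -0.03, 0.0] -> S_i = 8.65*(-0.15)^i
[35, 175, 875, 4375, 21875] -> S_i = 35*5^i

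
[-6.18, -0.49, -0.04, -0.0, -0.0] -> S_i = -6.18*0.08^i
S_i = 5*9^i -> [5, 45, 405, 3645, 32805]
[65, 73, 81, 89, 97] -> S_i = 65 + 8*i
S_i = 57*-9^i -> [57, -513, 4617, -41553, 373977]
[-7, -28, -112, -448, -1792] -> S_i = -7*4^i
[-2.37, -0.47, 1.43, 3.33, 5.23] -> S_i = -2.37 + 1.90*i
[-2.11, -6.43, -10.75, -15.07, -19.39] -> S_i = -2.11 + -4.32*i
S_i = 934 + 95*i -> [934, 1029, 1124, 1219, 1314]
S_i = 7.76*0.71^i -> [7.76, 5.51, 3.91, 2.78, 1.97]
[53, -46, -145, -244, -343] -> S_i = 53 + -99*i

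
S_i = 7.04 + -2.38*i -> [7.04, 4.66, 2.28, -0.1, -2.48]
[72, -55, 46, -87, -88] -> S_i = Random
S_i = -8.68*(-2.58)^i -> [-8.68, 22.39, -57.78, 149.07, -384.59]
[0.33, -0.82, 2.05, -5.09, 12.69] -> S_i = 0.33*(-2.49)^i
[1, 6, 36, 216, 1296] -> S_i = 1*6^i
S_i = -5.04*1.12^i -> [-5.04, -5.64, -6.32, -7.08, -7.93]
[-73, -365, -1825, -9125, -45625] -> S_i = -73*5^i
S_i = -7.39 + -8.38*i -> [-7.39, -15.77, -24.15, -32.53, -40.91]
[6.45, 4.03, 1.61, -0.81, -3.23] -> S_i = 6.45 + -2.42*i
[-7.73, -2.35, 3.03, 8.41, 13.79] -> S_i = -7.73 + 5.38*i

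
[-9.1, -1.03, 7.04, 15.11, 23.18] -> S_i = -9.10 + 8.07*i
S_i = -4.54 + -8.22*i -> [-4.54, -12.76, -20.98, -29.2, -37.42]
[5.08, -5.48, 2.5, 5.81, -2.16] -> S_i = Random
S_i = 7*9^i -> [7, 63, 567, 5103, 45927]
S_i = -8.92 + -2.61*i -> [-8.92, -11.53, -14.14, -16.75, -19.36]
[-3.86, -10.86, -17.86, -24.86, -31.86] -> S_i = -3.86 + -7.00*i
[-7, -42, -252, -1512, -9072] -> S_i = -7*6^i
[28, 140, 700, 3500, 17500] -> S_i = 28*5^i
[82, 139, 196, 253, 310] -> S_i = 82 + 57*i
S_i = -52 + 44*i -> [-52, -8, 36, 80, 124]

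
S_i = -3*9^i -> [-3, -27, -243, -2187, -19683]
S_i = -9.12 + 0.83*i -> [-9.12, -8.29, -7.46, -6.63, -5.8]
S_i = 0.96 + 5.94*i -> [0.96, 6.9, 12.84, 18.78, 24.72]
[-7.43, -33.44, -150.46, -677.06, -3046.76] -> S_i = -7.43*4.50^i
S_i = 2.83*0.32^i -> [2.83, 0.91, 0.29, 0.09, 0.03]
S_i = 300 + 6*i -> [300, 306, 312, 318, 324]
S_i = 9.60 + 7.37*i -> [9.6, 16.97, 24.34, 31.71, 39.08]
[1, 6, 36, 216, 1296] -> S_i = 1*6^i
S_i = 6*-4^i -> [6, -24, 96, -384, 1536]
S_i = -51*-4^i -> [-51, 204, -816, 3264, -13056]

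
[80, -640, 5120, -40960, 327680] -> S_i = 80*-8^i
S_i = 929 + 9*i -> [929, 938, 947, 956, 965]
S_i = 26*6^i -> [26, 156, 936, 5616, 33696]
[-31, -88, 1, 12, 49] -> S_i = Random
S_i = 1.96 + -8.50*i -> [1.96, -6.54, -15.04, -23.54, -32.04]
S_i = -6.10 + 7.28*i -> [-6.1, 1.18, 8.46, 15.74, 23.02]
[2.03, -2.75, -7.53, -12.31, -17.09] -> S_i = 2.03 + -4.78*i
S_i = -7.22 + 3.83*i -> [-7.22, -3.39, 0.44, 4.27, 8.1]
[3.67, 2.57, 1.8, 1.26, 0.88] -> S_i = 3.67*0.70^i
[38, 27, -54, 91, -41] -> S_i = Random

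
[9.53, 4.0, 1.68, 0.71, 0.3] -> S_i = 9.53*0.42^i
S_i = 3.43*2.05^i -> [3.43, 7.03, 14.41, 29.55, 60.58]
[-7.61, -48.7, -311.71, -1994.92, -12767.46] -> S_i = -7.61*6.40^i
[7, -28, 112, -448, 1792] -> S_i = 7*-4^i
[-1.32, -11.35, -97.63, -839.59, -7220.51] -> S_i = -1.32*8.60^i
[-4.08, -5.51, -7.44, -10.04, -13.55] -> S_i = -4.08*1.35^i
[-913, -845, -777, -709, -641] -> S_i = -913 + 68*i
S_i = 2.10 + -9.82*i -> [2.1, -7.72, -17.54, -27.36, -37.18]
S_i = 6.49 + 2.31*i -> [6.49, 8.8, 11.11, 13.42, 15.73]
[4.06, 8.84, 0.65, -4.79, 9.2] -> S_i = Random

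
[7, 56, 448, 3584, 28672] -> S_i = 7*8^i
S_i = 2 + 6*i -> [2, 8, 14, 20, 26]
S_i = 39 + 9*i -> [39, 48, 57, 66, 75]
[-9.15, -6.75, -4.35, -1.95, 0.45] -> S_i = -9.15 + 2.40*i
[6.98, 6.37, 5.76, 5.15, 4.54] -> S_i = 6.98 + -0.61*i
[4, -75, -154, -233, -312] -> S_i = 4 + -79*i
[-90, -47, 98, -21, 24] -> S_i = Random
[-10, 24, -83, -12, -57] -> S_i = Random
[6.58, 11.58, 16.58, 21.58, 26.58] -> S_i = 6.58 + 5.00*i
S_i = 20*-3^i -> [20, -60, 180, -540, 1620]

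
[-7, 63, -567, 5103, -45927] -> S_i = -7*-9^i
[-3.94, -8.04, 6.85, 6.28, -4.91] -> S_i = Random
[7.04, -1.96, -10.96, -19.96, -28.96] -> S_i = 7.04 + -9.00*i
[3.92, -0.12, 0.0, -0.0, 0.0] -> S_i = 3.92*(-0.03)^i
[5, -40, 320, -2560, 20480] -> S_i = 5*-8^i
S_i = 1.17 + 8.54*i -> [1.17, 9.71, 18.25, 26.79, 35.33]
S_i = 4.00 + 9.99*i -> [4.0, 13.99, 23.98, 33.97, 43.96]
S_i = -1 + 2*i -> [-1, 1, 3, 5, 7]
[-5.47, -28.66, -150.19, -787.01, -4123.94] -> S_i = -5.47*5.24^i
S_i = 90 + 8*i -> [90, 98, 106, 114, 122]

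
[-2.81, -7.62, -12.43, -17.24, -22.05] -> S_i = -2.81 + -4.81*i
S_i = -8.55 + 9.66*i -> [-8.55, 1.11, 10.77, 20.43, 30.09]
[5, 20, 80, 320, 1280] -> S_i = 5*4^i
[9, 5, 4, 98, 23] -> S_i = Random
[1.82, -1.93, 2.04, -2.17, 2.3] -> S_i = 1.82*(-1.06)^i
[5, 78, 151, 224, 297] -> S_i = 5 + 73*i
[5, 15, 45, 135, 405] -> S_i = 5*3^i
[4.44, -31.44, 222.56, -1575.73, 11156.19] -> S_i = 4.44*(-7.08)^i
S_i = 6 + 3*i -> [6, 9, 12, 15, 18]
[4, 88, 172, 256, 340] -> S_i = 4 + 84*i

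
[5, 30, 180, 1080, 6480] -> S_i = 5*6^i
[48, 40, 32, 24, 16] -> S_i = 48 + -8*i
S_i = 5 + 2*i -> [5, 7, 9, 11, 13]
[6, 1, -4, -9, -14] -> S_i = 6 + -5*i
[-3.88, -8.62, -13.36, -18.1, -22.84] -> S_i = -3.88 + -4.74*i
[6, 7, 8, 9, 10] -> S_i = 6 + 1*i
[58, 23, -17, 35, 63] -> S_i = Random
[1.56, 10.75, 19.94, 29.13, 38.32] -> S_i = 1.56 + 9.19*i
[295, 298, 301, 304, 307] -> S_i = 295 + 3*i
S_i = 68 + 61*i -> [68, 129, 190, 251, 312]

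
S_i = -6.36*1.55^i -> [-6.36, -9.86, -15.28, -23.68, -36.71]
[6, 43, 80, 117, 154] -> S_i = 6 + 37*i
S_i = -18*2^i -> [-18, -36, -72, -144, -288]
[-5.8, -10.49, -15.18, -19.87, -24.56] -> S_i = -5.80 + -4.69*i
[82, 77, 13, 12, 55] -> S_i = Random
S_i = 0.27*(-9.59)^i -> [0.27, -2.59, 24.83, -238.13, 2283.7]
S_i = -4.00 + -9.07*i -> [-4.0, -13.07, -22.14, -31.21, -40.28]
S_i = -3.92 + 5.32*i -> [-3.92, 1.4, 6.72, 12.04, 17.36]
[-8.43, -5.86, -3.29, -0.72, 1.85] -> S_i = -8.43 + 2.57*i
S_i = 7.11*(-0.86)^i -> [7.11, -6.11, 5.26, -4.52, 3.89]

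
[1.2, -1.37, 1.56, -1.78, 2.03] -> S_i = 1.20*(-1.14)^i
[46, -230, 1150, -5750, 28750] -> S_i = 46*-5^i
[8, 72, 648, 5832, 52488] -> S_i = 8*9^i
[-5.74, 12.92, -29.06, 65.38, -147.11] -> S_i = -5.74*(-2.25)^i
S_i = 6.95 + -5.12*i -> [6.95, 1.83, -3.29, -8.41, -13.53]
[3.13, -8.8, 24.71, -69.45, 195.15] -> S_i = 3.13*(-2.81)^i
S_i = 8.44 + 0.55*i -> [8.44, 8.99, 9.54, 10.09, 10.64]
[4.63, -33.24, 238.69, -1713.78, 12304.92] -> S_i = 4.63*(-7.18)^i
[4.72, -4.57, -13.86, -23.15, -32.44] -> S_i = 4.72 + -9.29*i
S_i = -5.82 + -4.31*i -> [-5.82, -10.13, -14.44, -18.75, -23.06]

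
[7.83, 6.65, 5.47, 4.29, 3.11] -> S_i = 7.83 + -1.18*i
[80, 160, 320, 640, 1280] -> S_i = 80*2^i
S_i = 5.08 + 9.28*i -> [5.08, 14.36, 23.64, 32.92, 42.2]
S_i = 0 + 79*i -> [0, 79, 158, 237, 316]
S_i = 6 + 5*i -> [6, 11, 16, 21, 26]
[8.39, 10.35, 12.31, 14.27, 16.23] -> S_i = 8.39 + 1.96*i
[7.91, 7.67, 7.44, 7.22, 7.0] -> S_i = 7.91*0.97^i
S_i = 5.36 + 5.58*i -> [5.36, 10.94, 16.52, 22.1, 27.68]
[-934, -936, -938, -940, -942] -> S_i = -934 + -2*i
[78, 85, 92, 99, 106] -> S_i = 78 + 7*i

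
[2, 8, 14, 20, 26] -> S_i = 2 + 6*i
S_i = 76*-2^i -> [76, -152, 304, -608, 1216]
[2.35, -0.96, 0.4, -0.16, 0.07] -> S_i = 2.35*(-0.41)^i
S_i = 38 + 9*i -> [38, 47, 56, 65, 74]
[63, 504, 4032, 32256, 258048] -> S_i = 63*8^i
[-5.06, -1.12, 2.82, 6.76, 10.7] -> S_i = -5.06 + 3.94*i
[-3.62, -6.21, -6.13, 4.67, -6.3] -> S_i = Random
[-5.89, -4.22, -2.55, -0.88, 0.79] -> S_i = -5.89 + 1.67*i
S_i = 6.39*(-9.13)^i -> [6.39, -58.34, 532.65, -4863.1, 44400.1]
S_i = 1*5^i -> [1, 5, 25, 125, 625]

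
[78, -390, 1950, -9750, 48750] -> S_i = 78*-5^i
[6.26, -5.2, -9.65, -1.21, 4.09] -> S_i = Random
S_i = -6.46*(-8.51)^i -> [-6.46, 54.97, -467.83, 3981.27, -33880.57]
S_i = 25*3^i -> [25, 75, 225, 675, 2025]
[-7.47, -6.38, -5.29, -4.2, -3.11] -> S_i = -7.47 + 1.09*i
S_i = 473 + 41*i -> [473, 514, 555, 596, 637]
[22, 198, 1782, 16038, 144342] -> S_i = 22*9^i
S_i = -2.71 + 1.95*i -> [-2.71, -0.76, 1.19, 3.14, 5.09]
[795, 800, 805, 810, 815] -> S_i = 795 + 5*i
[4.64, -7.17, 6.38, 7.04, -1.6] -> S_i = Random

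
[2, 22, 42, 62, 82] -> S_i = 2 + 20*i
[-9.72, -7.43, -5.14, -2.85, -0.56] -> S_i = -9.72 + 2.29*i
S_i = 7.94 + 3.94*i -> [7.94, 11.88, 15.82, 19.76, 23.7]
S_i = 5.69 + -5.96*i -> [5.69, -0.27, -6.23, -12.19, -18.15]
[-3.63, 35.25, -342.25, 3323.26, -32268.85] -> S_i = -3.63*(-9.71)^i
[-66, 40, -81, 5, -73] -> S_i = Random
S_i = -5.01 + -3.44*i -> [-5.01, -8.45, -11.89, -15.33, -18.77]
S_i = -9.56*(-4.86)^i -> [-9.56, 46.46, -225.8, 1097.4, -5333.39]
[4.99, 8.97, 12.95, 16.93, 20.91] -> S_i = 4.99 + 3.98*i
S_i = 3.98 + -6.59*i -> [3.98, -2.61, -9.2, -15.79, -22.38]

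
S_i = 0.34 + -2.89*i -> [0.34, -2.55, -5.44, -8.33, -11.22]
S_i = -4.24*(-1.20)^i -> [-4.24, 5.09, -6.11, 7.33, -8.79]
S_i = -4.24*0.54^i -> [-4.24, -2.29, -1.24, -0.67, -0.36]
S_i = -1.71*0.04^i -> [-1.71, -0.07, -0.0, -0.0, -0.0]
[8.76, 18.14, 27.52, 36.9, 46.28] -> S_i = 8.76 + 9.38*i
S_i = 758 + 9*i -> [758, 767, 776, 785, 794]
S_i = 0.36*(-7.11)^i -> [0.36, -2.56, 18.2, -129.39, 919.99]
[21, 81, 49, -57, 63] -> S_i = Random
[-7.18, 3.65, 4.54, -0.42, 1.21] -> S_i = Random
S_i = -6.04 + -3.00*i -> [-6.04, -9.04, -12.04, -15.04, -18.04]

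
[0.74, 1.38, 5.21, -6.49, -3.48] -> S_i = Random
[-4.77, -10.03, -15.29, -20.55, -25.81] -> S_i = -4.77 + -5.26*i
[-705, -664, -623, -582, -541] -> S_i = -705 + 41*i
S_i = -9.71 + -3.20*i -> [-9.71, -12.91, -16.11, -19.31, -22.51]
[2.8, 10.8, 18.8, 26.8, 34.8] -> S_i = 2.80 + 8.00*i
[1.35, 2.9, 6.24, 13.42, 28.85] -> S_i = 1.35*2.15^i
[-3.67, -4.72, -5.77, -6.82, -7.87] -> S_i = -3.67 + -1.05*i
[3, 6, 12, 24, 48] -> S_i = 3*2^i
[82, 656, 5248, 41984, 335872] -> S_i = 82*8^i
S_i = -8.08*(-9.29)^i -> [-8.08, 75.06, -697.34, 6478.26, -60183.05]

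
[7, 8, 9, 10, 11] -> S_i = 7 + 1*i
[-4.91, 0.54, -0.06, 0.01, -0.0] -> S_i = -4.91*(-0.11)^i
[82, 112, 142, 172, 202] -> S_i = 82 + 30*i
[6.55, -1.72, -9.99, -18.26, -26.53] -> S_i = 6.55 + -8.27*i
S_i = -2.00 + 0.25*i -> [-2.0, -1.75, -1.5, -1.25, -1.0]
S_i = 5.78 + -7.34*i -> [5.78, -1.56, -8.9, -16.24, -23.58]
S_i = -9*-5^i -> [-9, 45, -225, 1125, -5625]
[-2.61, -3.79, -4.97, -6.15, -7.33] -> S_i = -2.61 + -1.18*i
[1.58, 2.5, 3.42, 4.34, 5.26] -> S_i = 1.58 + 0.92*i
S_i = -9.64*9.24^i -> [-9.64, -89.07, -823.04, -7604.89, -70269.19]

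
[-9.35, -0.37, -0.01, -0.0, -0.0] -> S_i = -9.35*0.04^i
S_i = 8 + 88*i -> [8, 96, 184, 272, 360]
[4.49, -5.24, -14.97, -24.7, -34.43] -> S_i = 4.49 + -9.73*i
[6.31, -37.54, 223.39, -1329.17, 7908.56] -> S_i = 6.31*(-5.95)^i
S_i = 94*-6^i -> [94, -564, 3384, -20304, 121824]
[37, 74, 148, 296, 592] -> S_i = 37*2^i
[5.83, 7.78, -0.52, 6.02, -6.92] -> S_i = Random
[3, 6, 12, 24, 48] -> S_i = 3*2^i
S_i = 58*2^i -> [58, 116, 232, 464, 928]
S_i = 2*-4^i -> [2, -8, 32, -128, 512]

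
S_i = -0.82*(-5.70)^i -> [-0.82, 4.67, -26.64, 151.86, -865.59]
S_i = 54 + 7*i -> [54, 61, 68, 75, 82]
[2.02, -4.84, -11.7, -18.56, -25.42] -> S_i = 2.02 + -6.86*i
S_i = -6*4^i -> [-6, -24, -96, -384, -1536]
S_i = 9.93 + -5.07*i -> [9.93, 4.86, -0.21, -5.28, -10.35]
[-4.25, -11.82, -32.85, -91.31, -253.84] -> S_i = -4.25*2.78^i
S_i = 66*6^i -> [66, 396, 2376, 14256, 85536]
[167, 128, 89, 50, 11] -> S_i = 167 + -39*i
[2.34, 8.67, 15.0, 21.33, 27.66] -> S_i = 2.34 + 6.33*i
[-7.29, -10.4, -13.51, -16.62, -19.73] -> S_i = -7.29 + -3.11*i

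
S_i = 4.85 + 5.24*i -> [4.85, 10.09, 15.33, 20.57, 25.81]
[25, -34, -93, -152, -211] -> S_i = 25 + -59*i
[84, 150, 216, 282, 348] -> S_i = 84 + 66*i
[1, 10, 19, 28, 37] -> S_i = 1 + 9*i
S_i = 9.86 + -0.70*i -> [9.86, 9.16, 8.46, 7.76, 7.06]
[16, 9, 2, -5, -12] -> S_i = 16 + -7*i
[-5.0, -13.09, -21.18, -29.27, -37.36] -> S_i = -5.00 + -8.09*i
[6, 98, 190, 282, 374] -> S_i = 6 + 92*i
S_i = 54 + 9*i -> [54, 63, 72, 81, 90]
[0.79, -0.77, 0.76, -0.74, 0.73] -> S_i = 0.79*(-0.98)^i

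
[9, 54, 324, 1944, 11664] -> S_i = 9*6^i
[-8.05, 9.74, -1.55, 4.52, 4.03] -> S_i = Random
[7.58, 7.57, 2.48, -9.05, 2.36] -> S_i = Random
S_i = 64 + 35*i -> [64, 99, 134, 169, 204]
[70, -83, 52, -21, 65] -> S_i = Random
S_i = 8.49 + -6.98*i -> [8.49, 1.51, -5.47, -12.45, -19.43]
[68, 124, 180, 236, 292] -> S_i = 68 + 56*i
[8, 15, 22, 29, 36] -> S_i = 8 + 7*i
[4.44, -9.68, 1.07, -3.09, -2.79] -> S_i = Random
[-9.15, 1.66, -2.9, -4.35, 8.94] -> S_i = Random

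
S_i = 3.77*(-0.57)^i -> [3.77, -2.15, 1.22, -0.7, 0.4]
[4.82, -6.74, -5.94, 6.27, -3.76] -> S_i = Random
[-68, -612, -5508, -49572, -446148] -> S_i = -68*9^i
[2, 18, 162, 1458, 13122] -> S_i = 2*9^i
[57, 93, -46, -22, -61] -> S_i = Random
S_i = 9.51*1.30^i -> [9.51, 12.36, 16.07, 20.89, 27.16]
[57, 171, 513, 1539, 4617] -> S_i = 57*3^i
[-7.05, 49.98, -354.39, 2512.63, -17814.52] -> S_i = -7.05*(-7.09)^i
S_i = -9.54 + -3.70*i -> [-9.54, -13.24, -16.94, -20.64, -24.34]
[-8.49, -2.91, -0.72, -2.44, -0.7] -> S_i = Random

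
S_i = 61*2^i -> [61, 122, 244, 488, 976]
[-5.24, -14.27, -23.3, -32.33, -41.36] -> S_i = -5.24 + -9.03*i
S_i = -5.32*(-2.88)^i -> [-5.32, 15.32, -44.13, 127.08, -366.0]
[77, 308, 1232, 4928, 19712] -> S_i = 77*4^i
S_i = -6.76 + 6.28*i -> [-6.76, -0.48, 5.8, 12.08, 18.36]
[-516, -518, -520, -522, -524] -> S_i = -516 + -2*i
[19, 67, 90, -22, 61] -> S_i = Random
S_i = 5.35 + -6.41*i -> [5.35, -1.06, -7.47, -13.88, -20.29]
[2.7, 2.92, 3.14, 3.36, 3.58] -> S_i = 2.70 + 0.22*i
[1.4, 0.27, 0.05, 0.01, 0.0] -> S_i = 1.40*0.19^i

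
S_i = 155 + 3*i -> [155, 158, 161, 164, 167]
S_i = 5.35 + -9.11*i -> [5.35, -3.76, -12.87, -21.98, -31.09]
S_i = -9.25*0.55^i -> [-9.25, -5.09, -2.8, -1.54, -0.85]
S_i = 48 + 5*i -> [48, 53, 58, 63, 68]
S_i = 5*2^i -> [5, 10, 20, 40, 80]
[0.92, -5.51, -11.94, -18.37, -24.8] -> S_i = 0.92 + -6.43*i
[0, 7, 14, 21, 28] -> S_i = 0 + 7*i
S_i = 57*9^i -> [57, 513, 4617, 41553, 373977]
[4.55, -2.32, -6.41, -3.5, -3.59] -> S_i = Random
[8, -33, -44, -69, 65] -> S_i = Random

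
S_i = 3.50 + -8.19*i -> [3.5, -4.69, -12.88, -21.07, -29.26]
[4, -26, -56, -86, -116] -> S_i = 4 + -30*i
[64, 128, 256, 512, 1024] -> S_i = 64*2^i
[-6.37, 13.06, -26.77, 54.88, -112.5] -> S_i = -6.37*(-2.05)^i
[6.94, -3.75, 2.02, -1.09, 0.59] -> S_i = 6.94*(-0.54)^i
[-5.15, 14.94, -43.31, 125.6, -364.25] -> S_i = -5.15*(-2.90)^i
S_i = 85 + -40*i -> [85, 45, 5, -35, -75]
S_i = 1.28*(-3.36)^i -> [1.28, -4.3, 14.45, -48.55, 163.14]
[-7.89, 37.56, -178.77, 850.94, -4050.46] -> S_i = -7.89*(-4.76)^i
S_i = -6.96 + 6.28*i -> [-6.96, -0.68, 5.6, 11.88, 18.16]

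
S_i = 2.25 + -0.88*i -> [2.25, 1.37, 0.49, -0.39, -1.27]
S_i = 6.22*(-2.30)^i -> [6.22, -14.31, 32.9, -75.68, 174.06]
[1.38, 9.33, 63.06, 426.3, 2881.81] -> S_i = 1.38*6.76^i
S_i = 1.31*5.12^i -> [1.31, 6.71, 34.34, 175.83, 900.23]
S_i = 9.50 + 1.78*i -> [9.5, 11.28, 13.06, 14.84, 16.62]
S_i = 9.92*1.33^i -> [9.92, 13.19, 17.55, 23.34, 31.04]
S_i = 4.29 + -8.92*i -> [4.29, -4.63, -13.55, -22.47, -31.39]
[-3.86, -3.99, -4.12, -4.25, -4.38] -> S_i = -3.86 + -0.13*i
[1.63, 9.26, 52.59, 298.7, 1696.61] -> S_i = 1.63*5.68^i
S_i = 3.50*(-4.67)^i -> [3.5, -16.34, 76.33, -356.47, 1664.7]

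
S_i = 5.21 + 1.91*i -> [5.21, 7.12, 9.03, 10.94, 12.85]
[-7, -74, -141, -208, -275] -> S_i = -7 + -67*i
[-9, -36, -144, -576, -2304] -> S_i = -9*4^i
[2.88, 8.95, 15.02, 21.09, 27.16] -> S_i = 2.88 + 6.07*i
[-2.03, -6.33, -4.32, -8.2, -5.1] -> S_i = Random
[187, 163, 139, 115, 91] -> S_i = 187 + -24*i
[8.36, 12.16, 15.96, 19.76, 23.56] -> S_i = 8.36 + 3.80*i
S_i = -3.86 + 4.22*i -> [-3.86, 0.36, 4.58, 8.8, 13.02]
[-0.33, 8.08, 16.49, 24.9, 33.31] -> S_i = -0.33 + 8.41*i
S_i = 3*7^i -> [3, 21, 147, 1029, 7203]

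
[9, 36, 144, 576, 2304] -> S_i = 9*4^i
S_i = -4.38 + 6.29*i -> [-4.38, 1.91, 8.2, 14.49, 20.78]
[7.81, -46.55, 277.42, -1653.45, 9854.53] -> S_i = 7.81*(-5.96)^i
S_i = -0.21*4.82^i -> [-0.21, -1.01, -4.88, -23.52, -113.35]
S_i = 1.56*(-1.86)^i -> [1.56, -2.9, 5.4, -10.04, 18.67]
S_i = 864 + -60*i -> [864, 804, 744, 684, 624]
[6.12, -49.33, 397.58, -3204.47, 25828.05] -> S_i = 6.12*(-8.06)^i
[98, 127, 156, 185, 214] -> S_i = 98 + 29*i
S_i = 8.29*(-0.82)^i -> [8.29, -6.8, 5.57, -4.57, 3.75]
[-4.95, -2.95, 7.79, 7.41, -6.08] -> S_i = Random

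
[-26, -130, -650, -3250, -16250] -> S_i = -26*5^i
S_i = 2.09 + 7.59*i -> [2.09, 9.68, 17.27, 24.86, 32.45]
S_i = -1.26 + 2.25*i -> [-1.26, 0.99, 3.24, 5.49, 7.74]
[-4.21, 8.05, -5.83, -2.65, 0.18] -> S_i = Random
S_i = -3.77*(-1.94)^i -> [-3.77, 7.31, -14.19, 27.53, -53.4]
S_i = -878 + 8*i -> [-878, -870, -862, -854, -846]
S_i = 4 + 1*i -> [4, 5, 6, 7, 8]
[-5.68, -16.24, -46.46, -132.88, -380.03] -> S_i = -5.68*2.86^i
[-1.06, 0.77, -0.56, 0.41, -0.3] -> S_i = -1.06*(-0.73)^i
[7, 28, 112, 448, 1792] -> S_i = 7*4^i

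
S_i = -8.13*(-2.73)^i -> [-8.13, 22.19, -60.59, 165.42, -451.59]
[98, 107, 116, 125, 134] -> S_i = 98 + 9*i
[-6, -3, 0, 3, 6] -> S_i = -6 + 3*i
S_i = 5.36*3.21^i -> [5.36, 17.21, 55.23, 177.29, 569.1]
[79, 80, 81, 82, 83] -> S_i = 79 + 1*i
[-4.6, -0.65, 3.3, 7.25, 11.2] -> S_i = -4.60 + 3.95*i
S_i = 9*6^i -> [9, 54, 324, 1944, 11664]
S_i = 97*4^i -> [97, 388, 1552, 6208, 24832]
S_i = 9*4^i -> [9, 36, 144, 576, 2304]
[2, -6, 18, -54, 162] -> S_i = 2*-3^i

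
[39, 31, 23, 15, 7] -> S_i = 39 + -8*i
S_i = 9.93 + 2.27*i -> [9.93, 12.2, 14.47, 16.74, 19.01]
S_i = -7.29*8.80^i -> [-7.29, -64.15, -564.54, -4967.93, -43717.79]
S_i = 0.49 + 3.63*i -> [0.49, 4.12, 7.75, 11.38, 15.01]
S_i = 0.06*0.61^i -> [0.06, 0.04, 0.02, 0.01, 0.01]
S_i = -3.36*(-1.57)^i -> [-3.36, 5.28, -8.28, 13.0, -20.41]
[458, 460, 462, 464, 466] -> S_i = 458 + 2*i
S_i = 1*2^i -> [1, 2, 4, 8, 16]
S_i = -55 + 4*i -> [-55, -51, -47, -43, -39]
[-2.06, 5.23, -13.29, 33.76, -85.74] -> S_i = -2.06*(-2.54)^i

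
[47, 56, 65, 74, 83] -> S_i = 47 + 9*i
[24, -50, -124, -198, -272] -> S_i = 24 + -74*i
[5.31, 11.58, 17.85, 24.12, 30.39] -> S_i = 5.31 + 6.27*i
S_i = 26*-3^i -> [26, -78, 234, -702, 2106]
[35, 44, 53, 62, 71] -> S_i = 35 + 9*i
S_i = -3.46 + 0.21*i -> [-3.46, -3.25, -3.04, -2.83, -2.62]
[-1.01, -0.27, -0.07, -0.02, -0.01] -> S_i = -1.01*0.27^i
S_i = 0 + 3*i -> [0, 3, 6, 9, 12]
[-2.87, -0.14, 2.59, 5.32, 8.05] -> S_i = -2.87 + 2.73*i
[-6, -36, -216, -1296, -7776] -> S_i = -6*6^i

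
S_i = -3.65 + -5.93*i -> [-3.65, -9.58, -15.51, -21.44, -27.37]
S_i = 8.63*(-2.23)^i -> [8.63, -19.24, 42.92, -95.7, 213.42]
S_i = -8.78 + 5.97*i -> [-8.78, -2.81, 3.16, 9.13, 15.1]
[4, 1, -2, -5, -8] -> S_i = 4 + -3*i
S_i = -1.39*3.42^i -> [-1.39, -4.75, -16.26, -55.6, -190.16]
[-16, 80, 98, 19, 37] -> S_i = Random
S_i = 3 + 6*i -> [3, 9, 15, 21, 27]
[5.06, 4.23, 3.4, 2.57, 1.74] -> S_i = 5.06 + -0.83*i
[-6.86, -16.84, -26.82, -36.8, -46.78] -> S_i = -6.86 + -9.98*i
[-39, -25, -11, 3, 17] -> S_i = -39 + 14*i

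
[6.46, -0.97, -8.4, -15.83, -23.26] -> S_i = 6.46 + -7.43*i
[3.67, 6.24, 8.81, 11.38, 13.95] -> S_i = 3.67 + 2.57*i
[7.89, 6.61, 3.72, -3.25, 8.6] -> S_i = Random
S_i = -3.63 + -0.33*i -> [-3.63, -3.96, -4.29, -4.62, -4.95]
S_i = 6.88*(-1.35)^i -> [6.88, -9.29, 12.54, -16.93, 22.85]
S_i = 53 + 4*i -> [53, 57, 61, 65, 69]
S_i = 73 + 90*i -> [73, 163, 253, 343, 433]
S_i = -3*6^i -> [-3, -18, -108, -648, -3888]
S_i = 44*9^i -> [44, 396, 3564, 32076, 288684]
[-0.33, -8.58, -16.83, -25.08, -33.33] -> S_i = -0.33 + -8.25*i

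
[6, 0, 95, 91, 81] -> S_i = Random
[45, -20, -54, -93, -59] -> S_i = Random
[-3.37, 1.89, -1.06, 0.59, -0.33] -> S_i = -3.37*(-0.56)^i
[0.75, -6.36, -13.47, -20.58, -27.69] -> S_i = 0.75 + -7.11*i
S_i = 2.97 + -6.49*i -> [2.97, -3.52, -10.01, -16.5, -22.99]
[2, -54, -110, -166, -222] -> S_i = 2 + -56*i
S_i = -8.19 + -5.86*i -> [-8.19, -14.05, -19.91, -25.77, -31.63]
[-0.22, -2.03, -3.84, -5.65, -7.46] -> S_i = -0.22 + -1.81*i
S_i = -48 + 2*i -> [-48, -46, -44, -42, -40]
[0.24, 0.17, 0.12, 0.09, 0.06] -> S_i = 0.24*0.72^i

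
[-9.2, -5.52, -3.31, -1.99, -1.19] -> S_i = -9.20*0.60^i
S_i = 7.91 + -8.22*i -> [7.91, -0.31, -8.53, -16.75, -24.97]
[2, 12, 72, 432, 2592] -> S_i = 2*6^i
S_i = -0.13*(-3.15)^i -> [-0.13, 0.41, -1.29, 4.06, -12.8]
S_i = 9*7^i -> [9, 63, 441, 3087, 21609]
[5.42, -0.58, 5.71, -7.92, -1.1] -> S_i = Random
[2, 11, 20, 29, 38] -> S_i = 2 + 9*i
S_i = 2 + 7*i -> [2, 9, 16, 23, 30]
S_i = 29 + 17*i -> [29, 46, 63, 80, 97]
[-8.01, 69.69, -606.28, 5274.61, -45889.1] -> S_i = -8.01*(-8.70)^i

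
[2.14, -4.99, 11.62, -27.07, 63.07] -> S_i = 2.14*(-2.33)^i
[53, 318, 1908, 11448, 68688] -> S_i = 53*6^i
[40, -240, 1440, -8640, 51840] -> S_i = 40*-6^i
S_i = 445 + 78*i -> [445, 523, 601, 679, 757]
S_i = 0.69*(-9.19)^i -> [0.69, -6.34, 58.27, -535.54, 4921.65]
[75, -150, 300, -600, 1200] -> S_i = 75*-2^i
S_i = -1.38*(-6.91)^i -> [-1.38, 9.54, -65.89, 455.32, -3146.24]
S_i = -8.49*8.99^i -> [-8.49, -76.33, -686.16, -6168.6, -55455.73]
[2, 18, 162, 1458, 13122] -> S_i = 2*9^i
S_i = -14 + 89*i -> [-14, 75, 164, 253, 342]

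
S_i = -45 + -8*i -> [-45, -53, -61, -69, -77]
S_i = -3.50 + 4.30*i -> [-3.5, 0.8, 5.1, 9.4, 13.7]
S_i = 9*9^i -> [9, 81, 729, 6561, 59049]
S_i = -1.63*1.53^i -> [-1.63, -2.49, -3.82, -5.84, -8.93]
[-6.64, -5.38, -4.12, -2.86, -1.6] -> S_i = -6.64 + 1.26*i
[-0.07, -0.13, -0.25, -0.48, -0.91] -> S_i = -0.07*1.90^i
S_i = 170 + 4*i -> [170, 174, 178, 182, 186]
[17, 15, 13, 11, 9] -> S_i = 17 + -2*i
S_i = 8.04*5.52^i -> [8.04, 44.38, 244.98, 1352.3, 7464.7]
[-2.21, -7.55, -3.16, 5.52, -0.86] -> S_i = Random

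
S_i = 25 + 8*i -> [25, 33, 41, 49, 57]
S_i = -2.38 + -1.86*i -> [-2.38, -4.24, -6.1, -7.96, -9.82]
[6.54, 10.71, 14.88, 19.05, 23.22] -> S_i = 6.54 + 4.17*i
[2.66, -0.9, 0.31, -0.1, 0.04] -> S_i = 2.66*(-0.34)^i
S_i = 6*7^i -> [6, 42, 294, 2058, 14406]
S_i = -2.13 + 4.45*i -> [-2.13, 2.32, 6.77, 11.22, 15.67]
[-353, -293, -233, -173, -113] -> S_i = -353 + 60*i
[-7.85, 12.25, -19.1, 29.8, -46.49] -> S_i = -7.85*(-1.56)^i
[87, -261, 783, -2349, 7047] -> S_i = 87*-3^i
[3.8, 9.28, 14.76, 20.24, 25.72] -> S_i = 3.80 + 5.48*i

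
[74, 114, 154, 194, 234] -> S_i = 74 + 40*i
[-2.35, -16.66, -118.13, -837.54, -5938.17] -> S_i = -2.35*7.09^i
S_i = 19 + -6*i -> [19, 13, 7, 1, -5]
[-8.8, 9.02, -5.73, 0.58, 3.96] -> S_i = Random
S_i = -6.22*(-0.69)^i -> [-6.22, 4.29, -2.96, 2.04, -1.41]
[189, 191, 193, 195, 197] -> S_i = 189 + 2*i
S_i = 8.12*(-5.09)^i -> [8.12, -41.33, 210.37, -1070.8, 5450.38]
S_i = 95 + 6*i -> [95, 101, 107, 113, 119]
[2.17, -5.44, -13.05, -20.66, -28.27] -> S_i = 2.17 + -7.61*i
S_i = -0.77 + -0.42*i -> [-0.77, -1.19, -1.61, -2.03, -2.45]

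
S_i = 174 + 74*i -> [174, 248, 322, 396, 470]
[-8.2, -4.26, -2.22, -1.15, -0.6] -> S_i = -8.20*0.52^i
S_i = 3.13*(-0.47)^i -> [3.13, -1.47, 0.69, -0.32, 0.15]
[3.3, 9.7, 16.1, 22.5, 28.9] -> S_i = 3.30 + 6.40*i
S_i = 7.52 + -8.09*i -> [7.52, -0.57, -8.66, -16.75, -24.84]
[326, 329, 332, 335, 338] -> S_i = 326 + 3*i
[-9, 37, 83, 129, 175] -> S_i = -9 + 46*i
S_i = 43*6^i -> [43, 258, 1548, 9288, 55728]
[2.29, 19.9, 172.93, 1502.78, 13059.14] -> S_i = 2.29*8.69^i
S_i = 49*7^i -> [49, 343, 2401, 16807, 117649]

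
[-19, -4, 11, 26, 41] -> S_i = -19 + 15*i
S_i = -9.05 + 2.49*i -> [-9.05, -6.56, -4.07, -1.58, 0.91]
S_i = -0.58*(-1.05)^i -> [-0.58, 0.61, -0.64, 0.67, -0.7]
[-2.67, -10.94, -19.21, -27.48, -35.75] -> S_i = -2.67 + -8.27*i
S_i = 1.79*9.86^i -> [1.79, 17.65, 174.02, 1715.87, 16918.45]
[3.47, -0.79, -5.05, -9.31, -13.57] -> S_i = 3.47 + -4.26*i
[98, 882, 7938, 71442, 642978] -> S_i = 98*9^i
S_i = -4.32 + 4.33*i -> [-4.32, 0.01, 4.34, 8.67, 13.0]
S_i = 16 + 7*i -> [16, 23, 30, 37, 44]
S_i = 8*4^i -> [8, 32, 128, 512, 2048]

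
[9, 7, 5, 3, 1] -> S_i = 9 + -2*i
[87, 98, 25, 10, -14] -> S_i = Random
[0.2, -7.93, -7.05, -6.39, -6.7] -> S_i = Random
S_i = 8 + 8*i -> [8, 16, 24, 32, 40]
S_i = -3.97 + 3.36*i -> [-3.97, -0.61, 2.75, 6.11, 9.47]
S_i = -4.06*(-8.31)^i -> [-4.06, 33.74, -280.37, 2329.86, -19361.1]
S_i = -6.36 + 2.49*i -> [-6.36, -3.87, -1.38, 1.11, 3.6]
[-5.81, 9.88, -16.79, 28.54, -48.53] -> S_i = -5.81*(-1.70)^i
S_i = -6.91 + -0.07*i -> [-6.91, -6.98, -7.05, -7.12, -7.19]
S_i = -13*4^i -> [-13, -52, -208, -832, -3328]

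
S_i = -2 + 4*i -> [-2, 2, 6, 10, 14]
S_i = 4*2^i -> [4, 8, 16, 32, 64]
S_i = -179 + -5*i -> [-179, -184, -189, -194, -199]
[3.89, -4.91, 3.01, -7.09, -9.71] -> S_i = Random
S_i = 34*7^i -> [34, 238, 1666, 11662, 81634]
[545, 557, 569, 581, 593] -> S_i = 545 + 12*i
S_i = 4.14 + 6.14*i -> [4.14, 10.28, 16.42, 22.56, 28.7]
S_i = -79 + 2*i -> [-79, -77, -75, -73, -71]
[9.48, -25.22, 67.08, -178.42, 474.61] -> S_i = 9.48*(-2.66)^i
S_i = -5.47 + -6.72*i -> [-5.47, -12.19, -18.91, -25.63, -32.35]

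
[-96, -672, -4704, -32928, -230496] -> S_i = -96*7^i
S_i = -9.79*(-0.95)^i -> [-9.79, 9.3, -8.84, 8.39, -7.97]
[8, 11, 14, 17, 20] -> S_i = 8 + 3*i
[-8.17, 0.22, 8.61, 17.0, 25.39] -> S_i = -8.17 + 8.39*i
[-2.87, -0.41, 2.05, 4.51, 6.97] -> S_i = -2.87 + 2.46*i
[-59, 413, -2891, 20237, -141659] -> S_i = -59*-7^i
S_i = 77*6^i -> [77, 462, 2772, 16632, 99792]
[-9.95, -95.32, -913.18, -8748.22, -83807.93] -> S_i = -9.95*9.58^i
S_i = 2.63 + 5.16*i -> [2.63, 7.79, 12.95, 18.11, 23.27]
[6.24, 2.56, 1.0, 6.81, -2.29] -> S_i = Random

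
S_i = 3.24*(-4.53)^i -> [3.24, -14.68, 66.49, -301.19, 1364.39]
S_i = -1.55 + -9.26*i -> [-1.55, -10.81, -20.07, -29.33, -38.59]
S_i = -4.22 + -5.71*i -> [-4.22, -9.93, -15.64, -21.35, -27.06]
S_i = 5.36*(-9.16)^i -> [5.36, -49.1, 449.73, -4119.56, 37735.2]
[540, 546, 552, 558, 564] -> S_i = 540 + 6*i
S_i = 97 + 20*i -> [97, 117, 137, 157, 177]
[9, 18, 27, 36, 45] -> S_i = 9 + 9*i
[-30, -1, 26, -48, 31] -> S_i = Random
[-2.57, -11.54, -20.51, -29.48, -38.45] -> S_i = -2.57 + -8.97*i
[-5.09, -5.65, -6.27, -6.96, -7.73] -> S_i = -5.09*1.11^i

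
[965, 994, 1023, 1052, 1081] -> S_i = 965 + 29*i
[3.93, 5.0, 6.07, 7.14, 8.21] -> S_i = 3.93 + 1.07*i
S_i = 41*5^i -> [41, 205, 1025, 5125, 25625]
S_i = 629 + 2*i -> [629, 631, 633, 635, 637]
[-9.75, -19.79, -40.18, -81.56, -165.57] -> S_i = -9.75*2.03^i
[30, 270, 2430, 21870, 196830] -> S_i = 30*9^i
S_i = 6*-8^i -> [6, -48, 384, -3072, 24576]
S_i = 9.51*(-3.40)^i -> [9.51, -32.33, 109.94, -373.78, 1270.86]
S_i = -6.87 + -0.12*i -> [-6.87, -6.99, -7.11, -7.23, -7.35]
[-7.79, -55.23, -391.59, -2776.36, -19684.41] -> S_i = -7.79*7.09^i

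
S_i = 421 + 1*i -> [421, 422, 423, 424, 425]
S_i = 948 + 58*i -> [948, 1006, 1064, 1122, 1180]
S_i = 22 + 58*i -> [22, 80, 138, 196, 254]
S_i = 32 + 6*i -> [32, 38, 44, 50, 56]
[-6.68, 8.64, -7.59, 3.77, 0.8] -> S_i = Random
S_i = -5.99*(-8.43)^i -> [-5.99, 50.5, -425.68, 3588.47, -30250.82]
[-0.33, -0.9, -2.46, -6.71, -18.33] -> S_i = -0.33*2.73^i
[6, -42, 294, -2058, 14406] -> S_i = 6*-7^i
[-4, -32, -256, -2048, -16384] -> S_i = -4*8^i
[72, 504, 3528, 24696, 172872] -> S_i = 72*7^i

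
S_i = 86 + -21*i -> [86, 65, 44, 23, 2]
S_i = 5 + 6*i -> [5, 11, 17, 23, 29]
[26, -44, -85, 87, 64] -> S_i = Random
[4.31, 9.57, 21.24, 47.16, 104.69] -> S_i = 4.31*2.22^i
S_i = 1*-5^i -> [1, -5, 25, -125, 625]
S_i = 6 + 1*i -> [6, 7, 8, 9, 10]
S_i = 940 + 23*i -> [940, 963, 986, 1009, 1032]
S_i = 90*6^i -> [90, 540, 3240, 19440, 116640]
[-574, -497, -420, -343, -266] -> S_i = -574 + 77*i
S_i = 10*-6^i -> [10, -60, 360, -2160, 12960]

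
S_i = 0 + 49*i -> [0, 49, 98, 147, 196]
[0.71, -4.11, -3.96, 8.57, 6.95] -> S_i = Random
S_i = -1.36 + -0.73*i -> [-1.36, -2.09, -2.82, -3.55, -4.28]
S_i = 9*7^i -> [9, 63, 441, 3087, 21609]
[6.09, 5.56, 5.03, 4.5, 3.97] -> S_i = 6.09 + -0.53*i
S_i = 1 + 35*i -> [1, 36, 71, 106, 141]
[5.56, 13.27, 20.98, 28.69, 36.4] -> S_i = 5.56 + 7.71*i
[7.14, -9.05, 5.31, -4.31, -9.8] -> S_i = Random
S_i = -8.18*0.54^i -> [-8.18, -4.42, -2.39, -1.29, -0.7]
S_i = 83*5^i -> [83, 415, 2075, 10375, 51875]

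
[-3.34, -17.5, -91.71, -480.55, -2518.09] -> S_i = -3.34*5.24^i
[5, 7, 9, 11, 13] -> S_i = 5 + 2*i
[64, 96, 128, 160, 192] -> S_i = 64 + 32*i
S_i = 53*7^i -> [53, 371, 2597, 18179, 127253]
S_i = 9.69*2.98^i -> [9.69, 28.88, 86.05, 256.43, 764.17]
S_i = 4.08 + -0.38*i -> [4.08, 3.7, 3.32, 2.94, 2.56]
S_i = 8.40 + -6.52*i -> [8.4, 1.88, -4.64, -11.16, -17.68]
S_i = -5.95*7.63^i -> [-5.95, -45.4, -346.39, -2642.96, -20165.78]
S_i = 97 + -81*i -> [97, 16, -65, -146, -227]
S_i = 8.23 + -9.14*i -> [8.23, -0.91, -10.05, -19.19, -28.33]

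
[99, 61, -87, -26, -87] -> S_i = Random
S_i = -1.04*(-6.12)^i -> [-1.04, 6.36, -38.95, 238.39, -1458.95]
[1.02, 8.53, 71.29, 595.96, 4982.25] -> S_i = 1.02*8.36^i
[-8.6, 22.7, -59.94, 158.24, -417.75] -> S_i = -8.60*(-2.64)^i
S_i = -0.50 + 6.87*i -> [-0.5, 6.37, 13.24, 20.11, 26.98]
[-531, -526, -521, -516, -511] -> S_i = -531 + 5*i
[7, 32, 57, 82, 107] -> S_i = 7 + 25*i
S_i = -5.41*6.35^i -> [-5.41, -34.35, -218.14, -1385.22, -8796.14]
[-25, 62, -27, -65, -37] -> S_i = Random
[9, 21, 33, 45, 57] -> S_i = 9 + 12*i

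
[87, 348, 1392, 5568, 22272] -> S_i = 87*4^i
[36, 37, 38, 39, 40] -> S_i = 36 + 1*i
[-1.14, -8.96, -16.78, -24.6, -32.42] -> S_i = -1.14 + -7.82*i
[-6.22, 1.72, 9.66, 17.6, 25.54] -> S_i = -6.22 + 7.94*i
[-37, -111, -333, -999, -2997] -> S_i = -37*3^i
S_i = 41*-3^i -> [41, -123, 369, -1107, 3321]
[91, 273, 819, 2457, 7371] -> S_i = 91*3^i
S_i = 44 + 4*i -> [44, 48, 52, 56, 60]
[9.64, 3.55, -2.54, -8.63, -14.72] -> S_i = 9.64 + -6.09*i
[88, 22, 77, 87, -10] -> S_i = Random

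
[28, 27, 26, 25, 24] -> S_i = 28 + -1*i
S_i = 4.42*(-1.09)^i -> [4.42, -4.82, 5.25, -5.72, 6.24]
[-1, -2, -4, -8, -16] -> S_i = -1*2^i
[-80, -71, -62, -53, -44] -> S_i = -80 + 9*i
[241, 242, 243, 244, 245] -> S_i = 241 + 1*i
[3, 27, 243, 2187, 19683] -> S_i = 3*9^i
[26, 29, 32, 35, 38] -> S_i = 26 + 3*i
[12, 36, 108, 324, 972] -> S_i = 12*3^i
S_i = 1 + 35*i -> [1, 36, 71, 106, 141]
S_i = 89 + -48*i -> [89, 41, -7, -55, -103]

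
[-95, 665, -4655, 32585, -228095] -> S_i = -95*-7^i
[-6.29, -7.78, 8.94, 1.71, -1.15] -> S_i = Random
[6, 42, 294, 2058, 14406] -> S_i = 6*7^i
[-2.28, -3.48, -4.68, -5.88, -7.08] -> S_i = -2.28 + -1.20*i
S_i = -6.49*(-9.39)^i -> [-6.49, 60.94, -572.24, 5373.3, -50455.33]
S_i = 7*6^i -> [7, 42, 252, 1512, 9072]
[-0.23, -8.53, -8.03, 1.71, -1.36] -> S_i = Random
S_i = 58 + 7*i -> [58, 65, 72, 79, 86]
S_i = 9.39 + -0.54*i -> [9.39, 8.85, 8.31, 7.77, 7.23]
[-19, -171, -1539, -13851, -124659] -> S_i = -19*9^i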